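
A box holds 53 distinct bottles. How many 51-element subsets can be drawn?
C(53,51) = 53!/(51!×2!) = 1378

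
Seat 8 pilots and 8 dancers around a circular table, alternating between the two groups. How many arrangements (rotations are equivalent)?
Fix one of the pilots: (8-1)! ways for the remaining pilots, × 8! ways for the dancers = 5040 × 40320 = 203212800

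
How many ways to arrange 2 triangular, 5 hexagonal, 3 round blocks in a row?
10! / (2! × 5! × 3!) = 2520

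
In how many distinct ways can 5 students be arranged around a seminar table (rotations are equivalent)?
Circular: fix one position, arrange the rest. (5-1)! = 24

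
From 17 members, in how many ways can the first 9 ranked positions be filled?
P(17,9) = 17!/(17-9)! = 8821612800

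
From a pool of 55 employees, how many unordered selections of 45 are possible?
C(55,45) = 55!/(45!×10!) = 29248649430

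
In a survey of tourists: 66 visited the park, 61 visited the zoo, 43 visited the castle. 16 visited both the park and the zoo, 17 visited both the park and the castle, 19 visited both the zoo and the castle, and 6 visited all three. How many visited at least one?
|A∪B∪C| = 66+61+43-16-17-19+6 = 124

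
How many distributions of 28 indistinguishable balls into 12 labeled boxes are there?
C(28+12-1, 12-1) = C(39, 11) = 1676056044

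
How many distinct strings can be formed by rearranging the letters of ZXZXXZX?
7! / (4! × 3!) = 35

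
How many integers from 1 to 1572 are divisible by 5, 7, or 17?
⌊1572/5⌋+⌊1572/7⌋+⌊1572/17⌋ - ⌊1572/35⌋-⌊1572/85⌋-⌊1572/119⌋ + ⌊1572/595⌋ = 314+224+92 - 44-18-13 + 2 = 557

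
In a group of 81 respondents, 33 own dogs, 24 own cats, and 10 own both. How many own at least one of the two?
|A∪B| = |A| + |B| - |A∩B| = 33 + 24 - 10 = 47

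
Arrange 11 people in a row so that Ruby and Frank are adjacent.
Treat as block: (11-1)! × 2! = 3628800 × 2 = 7257600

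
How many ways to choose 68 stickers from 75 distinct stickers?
C(75,68) = 75!/(68!×7!) = 1984829850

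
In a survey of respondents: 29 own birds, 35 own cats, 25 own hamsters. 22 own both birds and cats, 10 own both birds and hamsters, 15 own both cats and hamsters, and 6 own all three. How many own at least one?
|A∪B∪C| = 29+35+25-22-10-15+6 = 48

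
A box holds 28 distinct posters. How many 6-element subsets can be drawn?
C(28,6) = 28!/(6!×22!) = 376740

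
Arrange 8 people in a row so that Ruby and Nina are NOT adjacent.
Total - adjacent = 8! - (8-1)!×2 = 40320 - 10080 = 30240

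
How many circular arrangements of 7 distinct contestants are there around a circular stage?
Circular: fix one position, arrange the rest. (7-1)! = 720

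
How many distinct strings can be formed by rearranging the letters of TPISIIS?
7! / (1! × 1! × 3! × 2!) = 420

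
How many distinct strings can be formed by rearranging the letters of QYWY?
4! / (1! × 1! × 2!) = 12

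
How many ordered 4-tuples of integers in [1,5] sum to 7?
Coefficient of x^7 in (x + x² + ... + x^5)^4. By inclusion-exclusion on dice exceeding 5: Σ_j (-1)^j C(4,j)·C(7-1-5j, 3) = C(4,0)·C(6,3) = 1·20 = 20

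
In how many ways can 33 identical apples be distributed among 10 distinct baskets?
C(33+10-1, 10-1) = C(42, 9) = 445891810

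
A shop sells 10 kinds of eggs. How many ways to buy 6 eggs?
C(6+10-1, 10-1) = C(15, 9) = 5005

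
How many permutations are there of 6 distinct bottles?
6! = 720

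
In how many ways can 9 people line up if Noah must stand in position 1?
Fix one position: (9-1)! = 40320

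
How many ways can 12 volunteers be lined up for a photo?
12! = 479001600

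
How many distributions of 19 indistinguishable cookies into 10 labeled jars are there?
C(19+10-1, 10-1) = C(28, 9) = 6906900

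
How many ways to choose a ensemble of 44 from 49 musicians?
C(49,44) = 49!/(44!×5!) = 1906884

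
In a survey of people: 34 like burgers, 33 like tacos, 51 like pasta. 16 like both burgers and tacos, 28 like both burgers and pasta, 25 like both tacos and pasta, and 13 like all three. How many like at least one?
|A∪B∪C| = 34+33+51-16-28-25+13 = 62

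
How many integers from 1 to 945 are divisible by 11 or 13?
⌊945/11⌋ + ⌊945/13⌋ - ⌊945/143⌋ = 85 + 72 - 6 = 151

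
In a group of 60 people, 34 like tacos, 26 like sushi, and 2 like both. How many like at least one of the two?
|A∪B| = |A| + |B| - |A∩B| = 34 + 26 - 2 = 58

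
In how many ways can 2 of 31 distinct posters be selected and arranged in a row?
P(31,2) = 31!/(31-2)! = 930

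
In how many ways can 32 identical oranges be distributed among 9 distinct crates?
C(32+9-1, 9-1) = C(40, 8) = 76904685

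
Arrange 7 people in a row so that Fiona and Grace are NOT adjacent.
Total - adjacent = 7! - (7-1)!×2 = 5040 - 1440 = 3600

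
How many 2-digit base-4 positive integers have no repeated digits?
First digit: 3 choices (nonzero). Then descending: 3 × 3 = 9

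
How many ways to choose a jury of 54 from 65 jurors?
C(65,54) = 65!/(54!×11!) = 895068996640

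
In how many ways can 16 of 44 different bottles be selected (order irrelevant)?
C(44,16) = 44!/(16!×28!) = 416714805914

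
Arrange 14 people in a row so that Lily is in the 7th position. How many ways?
Fix one position: (14-1)! = 6227020800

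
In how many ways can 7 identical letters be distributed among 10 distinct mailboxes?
C(7+10-1, 10-1) = C(16, 9) = 11440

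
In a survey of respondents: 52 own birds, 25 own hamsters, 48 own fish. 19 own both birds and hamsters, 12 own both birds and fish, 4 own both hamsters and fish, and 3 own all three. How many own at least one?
|A∪B∪C| = 52+25+48-19-12-4+3 = 93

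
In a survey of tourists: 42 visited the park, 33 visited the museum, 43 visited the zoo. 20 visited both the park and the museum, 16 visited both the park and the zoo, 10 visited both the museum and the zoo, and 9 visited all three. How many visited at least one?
|A∪B∪C| = 42+33+43-20-16-10+9 = 81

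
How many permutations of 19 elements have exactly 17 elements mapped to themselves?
Choose the 17 fixed points C(19,17) = 171, derange the rest: !2 = Σ_{j=0}^{2} (-1)^j·2!/j! = 2 - 2 + 1 = 1. Product = 171 × 1 = 171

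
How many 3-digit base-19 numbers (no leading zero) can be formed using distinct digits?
First digit: 18 choices (nonzero). Then descending: 18 × 18 × 17 = 5508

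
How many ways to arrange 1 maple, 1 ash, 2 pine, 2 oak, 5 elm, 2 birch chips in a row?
13! / (1! × 1! × 2! × 2! × 5! × 2!) = 6486480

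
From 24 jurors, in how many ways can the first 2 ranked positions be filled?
P(24,2) = 24!/(24-2)! = 552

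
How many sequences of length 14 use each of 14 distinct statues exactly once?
14! = 87178291200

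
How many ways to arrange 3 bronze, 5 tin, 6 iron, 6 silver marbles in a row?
20! / (3! × 5! × 6! × 6!) = 6518191680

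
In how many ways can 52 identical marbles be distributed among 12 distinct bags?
C(52+12-1, 12-1) = C(63, 11) = 615790256823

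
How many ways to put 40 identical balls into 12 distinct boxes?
C(40+12-1, 12-1) = C(51, 11) = 47626016970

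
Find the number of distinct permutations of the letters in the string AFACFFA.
7! / (3! × 3! × 1!) = 140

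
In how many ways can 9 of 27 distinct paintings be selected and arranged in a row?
P(27,9) = 27!/(27-9)! = 1700755056000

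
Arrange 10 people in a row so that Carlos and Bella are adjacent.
Treat as block: (10-1)! × 2! = 362880 × 2 = 725760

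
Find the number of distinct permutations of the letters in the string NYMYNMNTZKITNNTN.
16! / (3! × 2! × 1! × 6! × 1! × 1! × 2!) = 1210809600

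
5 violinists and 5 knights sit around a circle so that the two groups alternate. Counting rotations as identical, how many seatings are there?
Fix one of the violinists: (5-1)! ways for the remaining violinists, × 5! ways for the knights = 24 × 120 = 2880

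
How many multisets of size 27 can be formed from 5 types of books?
C(27+5-1, 5-1) = C(31, 4) = 31465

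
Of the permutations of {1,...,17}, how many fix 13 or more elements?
Exactly j fixed points: C(17,j)·!(17-j); sum over j ≥ 13 (derangement numbers via !m = (m-1)·(!(m-1) + !(m-2)): !0..!4 = 1, 0, 1, 2, 9). Σ_{j=13}^{17} C(17,j)·!(17-j) = C(17,13)·!4 + C(17,14)·!3 + C(17,15)·!2 + C(17,16)·!1 + C(17,17)·!0 = 2380·9 + 680·2 + 136·1 + 17·0 + 1·1 = 22917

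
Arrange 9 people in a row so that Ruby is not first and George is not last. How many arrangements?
By inclusion-exclusion: 9! - 2×(9-1)! + (9-2)! = 362880 - 80640 + 5040 = 287280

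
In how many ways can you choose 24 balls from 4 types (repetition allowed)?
C(24+4-1, 4-1) = C(27, 3) = 2925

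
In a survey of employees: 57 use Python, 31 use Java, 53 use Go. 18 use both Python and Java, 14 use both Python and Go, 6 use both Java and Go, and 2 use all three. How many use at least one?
|A∪B∪C| = 57+31+53-18-14-6+2 = 105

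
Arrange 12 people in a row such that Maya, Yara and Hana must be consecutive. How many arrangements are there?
Treat the 3 as one block: (12-3+1)! × 3! = 3628800 × 6 = 21772800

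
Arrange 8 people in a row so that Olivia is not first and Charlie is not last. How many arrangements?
By inclusion-exclusion: 8! - 2×(8-1)! + (8-2)! = 40320 - 10080 + 720 = 30960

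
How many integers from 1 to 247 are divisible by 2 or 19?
⌊247/2⌋ + ⌊247/19⌋ - ⌊247/38⌋ = 123 + 13 - 6 = 130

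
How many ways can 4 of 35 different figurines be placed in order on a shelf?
P(35,4) = 35!/(35-4)! = 1256640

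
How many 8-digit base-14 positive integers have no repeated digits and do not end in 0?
Last digit: 13 nonzero choices. First digit: 12 (nonzero, ≠last). Middle 6: P(12,6) = 665280. Total = 103783680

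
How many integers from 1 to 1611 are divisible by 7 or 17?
⌊1611/7⌋ + ⌊1611/17⌋ - ⌊1611/119⌋ = 230 + 94 - 13 = 311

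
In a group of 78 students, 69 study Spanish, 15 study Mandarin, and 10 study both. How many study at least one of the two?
|A∪B| = |A| + |B| - |A∩B| = 69 + 15 - 10 = 74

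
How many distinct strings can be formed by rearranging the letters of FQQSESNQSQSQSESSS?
17! / (5! × 1! × 8! × 2! × 1!) = 36756720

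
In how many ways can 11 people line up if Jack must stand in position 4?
Fix one position: (11-1)! = 3628800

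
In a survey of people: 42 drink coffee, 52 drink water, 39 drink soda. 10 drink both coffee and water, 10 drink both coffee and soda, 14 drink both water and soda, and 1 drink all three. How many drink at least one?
|A∪B∪C| = 42+52+39-10-10-14+1 = 100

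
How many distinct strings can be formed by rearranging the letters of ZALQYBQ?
7! / (1! × 2! × 1! × 1! × 1! × 1!) = 2520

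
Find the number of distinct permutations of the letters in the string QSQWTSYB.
8! / (1! × 2! × 1! × 1! × 1! × 2!) = 10080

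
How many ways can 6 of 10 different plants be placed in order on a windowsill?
P(10,6) = 10!/(10-6)! = 151200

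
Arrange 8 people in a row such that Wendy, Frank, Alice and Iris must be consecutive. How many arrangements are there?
Treat the 4 as one block: (8-4+1)! × 4! = 120 × 24 = 2880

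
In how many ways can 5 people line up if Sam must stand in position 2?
Fix one position: (5-1)! = 24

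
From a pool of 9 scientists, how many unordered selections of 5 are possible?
C(9,5) = 9!/(5!×4!) = 126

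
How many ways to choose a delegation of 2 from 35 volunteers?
C(35,2) = 35!/(2!×33!) = 595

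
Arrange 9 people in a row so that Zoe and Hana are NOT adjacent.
Total - adjacent = 9! - (9-1)!×2 = 362880 - 80640 = 282240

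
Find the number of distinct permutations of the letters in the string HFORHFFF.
8! / (1! × 2! × 1! × 4!) = 840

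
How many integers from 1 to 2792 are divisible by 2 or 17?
⌊2792/2⌋ + ⌊2792/17⌋ - ⌊2792/34⌋ = 1396 + 164 - 82 = 1478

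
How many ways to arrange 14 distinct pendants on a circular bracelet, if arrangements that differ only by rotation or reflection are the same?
(14-1)!/2 = 6227020800/2 = 3113510400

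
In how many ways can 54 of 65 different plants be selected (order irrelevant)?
C(65,54) = 65!/(54!×11!) = 895068996640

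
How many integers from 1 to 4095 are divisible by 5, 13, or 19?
⌊4095/5⌋+⌊4095/13⌋+⌊4095/19⌋ - ⌊4095/65⌋-⌊4095/95⌋-⌊4095/247⌋ + ⌊4095/1235⌋ = 819+315+215 - 63-43-16 + 3 = 1230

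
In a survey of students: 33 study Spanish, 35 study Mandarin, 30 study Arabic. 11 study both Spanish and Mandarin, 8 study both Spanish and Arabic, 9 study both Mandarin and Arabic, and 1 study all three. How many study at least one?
|A∪B∪C| = 33+35+30-11-8-9+1 = 71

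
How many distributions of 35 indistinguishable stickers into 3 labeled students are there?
C(35+3-1, 3-1) = C(37, 2) = 666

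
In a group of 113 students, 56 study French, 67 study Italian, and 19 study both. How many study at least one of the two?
|A∪B| = |A| + |B| - |A∩B| = 56 + 67 - 19 = 104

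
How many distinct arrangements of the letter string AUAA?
4! / (3! × 1!) = 4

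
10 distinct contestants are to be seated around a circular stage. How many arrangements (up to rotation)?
Circular: fix one position, arrange the rest. (10-1)! = 362880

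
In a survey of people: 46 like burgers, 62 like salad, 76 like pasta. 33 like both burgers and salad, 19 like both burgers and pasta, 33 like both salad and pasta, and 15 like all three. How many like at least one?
|A∪B∪C| = 46+62+76-33-19-33+15 = 114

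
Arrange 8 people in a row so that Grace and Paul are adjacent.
Treat as block: (8-1)! × 2! = 5040 × 2 = 10080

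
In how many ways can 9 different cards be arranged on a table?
9! = 362880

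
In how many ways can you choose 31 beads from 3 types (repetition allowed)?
C(31+3-1, 3-1) = C(33, 2) = 528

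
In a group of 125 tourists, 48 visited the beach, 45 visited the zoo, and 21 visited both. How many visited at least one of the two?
|A∪B| = |A| + |B| - |A∩B| = 48 + 45 - 21 = 72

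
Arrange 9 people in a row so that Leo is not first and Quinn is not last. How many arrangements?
By inclusion-exclusion: 9! - 2×(9-1)! + (9-2)! = 362880 - 80640 + 5040 = 287280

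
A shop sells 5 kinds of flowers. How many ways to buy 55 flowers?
C(55+5-1, 5-1) = C(59, 4) = 455126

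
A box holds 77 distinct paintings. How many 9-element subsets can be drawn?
C(77,9) = 77!/(9!×68!) = 161322559475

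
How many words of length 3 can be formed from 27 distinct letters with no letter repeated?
P(27,3) = 27!/(27-3)! = 17550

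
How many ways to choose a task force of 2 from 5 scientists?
C(5,2) = 5!/(2!×3!) = 10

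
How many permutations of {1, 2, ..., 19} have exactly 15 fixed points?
Choose the 15 fixed points C(19,15) = 3876, derange the rest: !4 = Σ_{j=0}^{4} (-1)^j·4!/j! = 24 - 24 + 12 - 4 + 1 = 9. Product = 3876 × 9 = 34884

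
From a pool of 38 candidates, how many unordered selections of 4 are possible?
C(38,4) = 38!/(4!×34!) = 73815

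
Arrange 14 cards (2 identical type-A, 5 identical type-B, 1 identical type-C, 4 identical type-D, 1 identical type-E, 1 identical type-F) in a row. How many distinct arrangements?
14! / (2! × 5! × 1! × 4! × 1! × 1!) = 15135120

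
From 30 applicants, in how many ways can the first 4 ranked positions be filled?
P(30,4) = 30!/(30-4)! = 657720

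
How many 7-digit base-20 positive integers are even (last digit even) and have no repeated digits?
Last∈{0,2,4,6,8,10,12,14,16,18}. Last=0: 19535040. Last nonzero: 9×18×P(18,5) = 166561920. Total = 186096960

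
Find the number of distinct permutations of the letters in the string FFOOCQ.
6! / (1! × 2! × 2! × 1!) = 180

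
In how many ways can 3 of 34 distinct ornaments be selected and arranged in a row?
P(34,3) = 34!/(34-3)! = 35904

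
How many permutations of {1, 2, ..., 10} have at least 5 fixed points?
Exactly j fixed points: C(10,j)·!(10-j); sum over j ≥ 5 (derangement numbers via !m = (m-1)·(!(m-1) + !(m-2)): !0..!5 = 1, 0, 1, 2, 9, 44). Σ_{j=5}^{10} C(10,j)·!(10-j) = C(10,5)·!5 + C(10,6)·!4 + C(10,7)·!3 + C(10,8)·!2 + C(10,9)·!1 + C(10,10)·!0 = 252·44 + 210·9 + 120·2 + 45·1 + 10·0 + 1·1 = 13264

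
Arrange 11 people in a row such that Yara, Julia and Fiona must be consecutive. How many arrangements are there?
Treat the 3 as one block: (11-3+1)! × 3! = 362880 × 6 = 2177280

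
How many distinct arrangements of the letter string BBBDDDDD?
8! / (5! × 3!) = 56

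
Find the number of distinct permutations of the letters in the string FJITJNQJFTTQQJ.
14! / (3! × 1! × 4! × 3! × 2! × 1!) = 50450400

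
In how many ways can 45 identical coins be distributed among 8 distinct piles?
C(45+8-1, 8-1) = C(52, 7) = 133784560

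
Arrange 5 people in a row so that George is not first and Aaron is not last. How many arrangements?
By inclusion-exclusion: 5! - 2×(5-1)! + (5-2)! = 120 - 48 + 6 = 78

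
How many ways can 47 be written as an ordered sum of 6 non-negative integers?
C(47+6-1, 6-1) = C(52, 5) = 2598960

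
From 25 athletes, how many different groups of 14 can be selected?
C(25,14) = 25!/(14!×11!) = 4457400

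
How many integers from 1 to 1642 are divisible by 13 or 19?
⌊1642/13⌋ + ⌊1642/19⌋ - ⌊1642/247⌋ = 126 + 86 - 6 = 206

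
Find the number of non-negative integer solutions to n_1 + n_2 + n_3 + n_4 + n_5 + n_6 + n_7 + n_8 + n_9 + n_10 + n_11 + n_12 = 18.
C(18+12-1, 12-1) = C(29, 11) = 34597290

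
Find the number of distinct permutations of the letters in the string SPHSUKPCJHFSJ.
13! / (2! × 3! × 1! × 2! × 1! × 2! × 1! × 1!) = 129729600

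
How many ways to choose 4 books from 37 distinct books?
C(37,4) = 37!/(4!×33!) = 66045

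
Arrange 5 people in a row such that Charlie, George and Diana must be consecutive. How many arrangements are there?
Treat the 3 as one block: (5-3+1)! × 3! = 6 × 6 = 36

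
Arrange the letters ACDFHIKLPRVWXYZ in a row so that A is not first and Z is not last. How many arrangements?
By inclusion-exclusion: 15! - 2×(15-1)! + (15-2)! = 1307674368000 - 174356582400 + 6227020800 = 1139544806400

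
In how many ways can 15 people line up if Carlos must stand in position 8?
Fix one position: (15-1)! = 87178291200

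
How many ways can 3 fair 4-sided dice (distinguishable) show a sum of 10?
Coefficient of x^10 in (x + x² + ... + x^4)^3. By inclusion-exclusion on dice exceeding 4: Σ_j (-1)^j C(3,j)·C(10-1-4j, 2) = C(3,0)·C(9,2) - C(3,1)·C(5,2) = 1·36 - 3·10 = 6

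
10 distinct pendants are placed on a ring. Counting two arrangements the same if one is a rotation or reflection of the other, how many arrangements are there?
(10-1)!/2 = 362880/2 = 181440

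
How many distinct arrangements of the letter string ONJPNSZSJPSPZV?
14! / (3! × 2! × 1! × 3! × 2! × 1! × 2!) = 302702400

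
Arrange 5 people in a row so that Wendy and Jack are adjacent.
Treat as block: (5-1)! × 2! = 24 × 2 = 48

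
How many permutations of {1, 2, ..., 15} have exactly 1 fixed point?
Choose the 1 fixed point C(15,1) = 15, derange the rest: !14 = Σ_{j=0}^{14} (-1)^j·14!/j! = 87178291200 - 87178291200 + 43589145600 - 14529715200 + 3632428800 - 726485760 + 121080960 - 17297280 + 2162160 - 240240 + 24024 - 2184 + 182 - 14 + 1 = 32071101049. Product = 15 × 32071101049 = 481066515735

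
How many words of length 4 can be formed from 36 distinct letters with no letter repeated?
P(36,4) = 36!/(36-4)! = 1413720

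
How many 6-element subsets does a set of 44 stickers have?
C(44,6) = 44!/(6!×38!) = 7059052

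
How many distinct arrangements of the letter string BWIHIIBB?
8! / (1! × 1! × 3! × 3!) = 1120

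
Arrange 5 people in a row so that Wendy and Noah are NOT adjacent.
Total - adjacent = 5! - (5-1)!×2 = 120 - 48 = 72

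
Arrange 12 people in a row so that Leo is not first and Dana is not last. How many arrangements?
By inclusion-exclusion: 12! - 2×(12-1)! + (12-2)! = 479001600 - 79833600 + 3628800 = 402796800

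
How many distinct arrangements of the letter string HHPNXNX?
7! / (2! × 2! × 2! × 1!) = 630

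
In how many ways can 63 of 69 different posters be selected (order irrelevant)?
C(69,63) = 69!/(63!×6!) = 119877472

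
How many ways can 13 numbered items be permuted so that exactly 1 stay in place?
Choose the 1 fixed point C(13,1) = 13, derange the rest: !12 = Σ_{j=0}^{12} (-1)^j·12!/j! = 479001600 - 479001600 + 239500800 - 79833600 + 19958400 - 3991680 + 665280 - 95040 + 11880 - 1320 + 132 - 12 + 1 = 176214841. Product = 13 × 176214841 = 2290792933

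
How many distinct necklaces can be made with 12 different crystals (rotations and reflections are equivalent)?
(12-1)!/2 = 39916800/2 = 19958400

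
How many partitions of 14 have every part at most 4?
Let r_j(i) = number of partitions of i into parts ≤ j, for i = 0..14. r_1(i) = 1 for all i; r_j(i) = r_{j-1}(i) + r_j(i-j). Rows j = 2..4: ≤2: 1 1 2 2 3 3 4 4 5 5 6 6 7 7 8; ≤3: 1 1 2 3 4 5 7 8 10 12 14 16 19 21 24; ≤4: 1 1 2 3 5 6 9 11 15 18 23 27 34 39 47. r_4(14) = 47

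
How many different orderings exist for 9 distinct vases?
9! = 362880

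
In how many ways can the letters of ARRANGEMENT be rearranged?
11! / (2! × 2! × 2! × 1! × 2! × 1! × 1!) = 2494800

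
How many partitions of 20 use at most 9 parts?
By conjugation, equals partitions of 20 into parts ≤ 9. Let r_j(i) = number of partitions of i into parts ≤ j, for i = 0..20. r_1(i) = 1 for all i; r_j(i) = r_{j-1}(i) + r_j(i-j). Rows j = 2..9: ≤2: 1 1 2 2 3 3 4 4 5 5 6 6 7 7 8 8 9 9 10 10 11; ≤3: 1 1 2 3 4 5 7 8 10 12 14 16 19 21 24 27 30 33 37 40 44; ≤4: 1 1 2 3 5 6 9 11 15 18 23 27 34 39 47 54 64 72 84 94 108; ≤5: 1 1 2 3 5 7 10 13 18 23 30 37 47 57 70 84 101 119 141 164 192; ≤6: 1 1 2 3 5 7 11 14 20 26 35 44 58 71 90 110 136 163 199 235 282; ≤7: 1 1 2 3 5 7 11 15 21 28 38 49 65 82 105 131 164 201 248 300 364; ≤8: 1 1 2 3 5 7 11 15 22 29 40 52 70 89 116 146 186 230 288 352 434; ≤9: 1 1 2 3 5 7 11 15 22 30 41 54 73 94 123 157 201 252 318 393 488. r_9(20) = 488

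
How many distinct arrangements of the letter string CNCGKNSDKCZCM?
13! / (1! × 1! × 1! × 2! × 1! × 2! × 1! × 4!) = 64864800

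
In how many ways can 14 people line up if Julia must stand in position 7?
Fix one position: (14-1)! = 6227020800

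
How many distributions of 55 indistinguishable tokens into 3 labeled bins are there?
C(55+3-1, 3-1) = C(57, 2) = 1596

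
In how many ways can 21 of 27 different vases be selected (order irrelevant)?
C(27,21) = 27!/(21!×6!) = 296010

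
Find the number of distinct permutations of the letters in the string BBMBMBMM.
8! / (4! × 4!) = 70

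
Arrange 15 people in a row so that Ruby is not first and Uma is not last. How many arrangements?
By inclusion-exclusion: 15! - 2×(15-1)! + (15-2)! = 1307674368000 - 174356582400 + 6227020800 = 1139544806400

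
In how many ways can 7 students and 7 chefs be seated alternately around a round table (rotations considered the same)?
Fix one of the students: (7-1)! ways for the remaining students, × 7! ways for the chefs = 720 × 5040 = 3628800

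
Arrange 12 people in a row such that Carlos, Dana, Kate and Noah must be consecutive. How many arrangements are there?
Treat the 4 as one block: (12-4+1)! × 4! = 362880 × 24 = 8709120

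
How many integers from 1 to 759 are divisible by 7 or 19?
⌊759/7⌋ + ⌊759/19⌋ - ⌊759/133⌋ = 108 + 39 - 5 = 142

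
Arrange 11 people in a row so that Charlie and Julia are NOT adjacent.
Total - adjacent = 11! - (11-1)!×2 = 39916800 - 7257600 = 32659200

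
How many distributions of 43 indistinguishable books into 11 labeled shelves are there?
C(43+11-1, 11-1) = C(53, 10) = 19499099620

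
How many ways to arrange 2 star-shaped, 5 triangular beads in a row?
7! / (2! × 5!) = 21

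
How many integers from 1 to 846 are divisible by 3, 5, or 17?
⌊846/3⌋+⌊846/5⌋+⌊846/17⌋ - ⌊846/15⌋-⌊846/51⌋-⌊846/85⌋ + ⌊846/255⌋ = 282+169+49 - 56-16-9 + 3 = 422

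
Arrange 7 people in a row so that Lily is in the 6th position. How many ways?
Fix one position: (7-1)! = 720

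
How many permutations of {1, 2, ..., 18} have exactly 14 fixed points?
Choose the 14 fixed points C(18,14) = 3060, derange the rest: !4 = Σ_{j=0}^{4} (-1)^j·4!/j! = 24 - 24 + 12 - 4 + 1 = 9. Product = 3060 × 9 = 27540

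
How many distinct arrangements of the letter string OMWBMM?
6! / (1! × 1! × 3! × 1!) = 120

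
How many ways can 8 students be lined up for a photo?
8! = 40320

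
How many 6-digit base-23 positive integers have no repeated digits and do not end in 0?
Last digit: 22 nonzero choices. First digit: 21 (nonzero, ≠last). Middle 4: P(21,4) = 143640. Total = 66361680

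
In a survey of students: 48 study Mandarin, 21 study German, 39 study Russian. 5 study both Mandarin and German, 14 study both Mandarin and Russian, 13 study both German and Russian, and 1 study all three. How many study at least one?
|A∪B∪C| = 48+21+39-5-14-13+1 = 77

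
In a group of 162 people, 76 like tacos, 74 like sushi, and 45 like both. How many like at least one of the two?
|A∪B| = |A| + |B| - |A∩B| = 76 + 74 - 45 = 105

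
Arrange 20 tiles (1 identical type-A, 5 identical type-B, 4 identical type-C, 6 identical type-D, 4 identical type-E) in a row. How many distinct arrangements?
20! / (1! × 5! × 4! × 6! × 4!) = 48886437600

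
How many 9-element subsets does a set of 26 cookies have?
C(26,9) = 26!/(9!×17!) = 3124550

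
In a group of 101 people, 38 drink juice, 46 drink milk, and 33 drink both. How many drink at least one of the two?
|A∪B| = |A| + |B| - |A∩B| = 38 + 46 - 33 = 51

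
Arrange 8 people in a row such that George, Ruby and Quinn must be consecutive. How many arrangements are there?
Treat the 3 as one block: (8-3+1)! × 3! = 720 × 6 = 4320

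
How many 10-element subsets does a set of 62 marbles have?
C(62,10) = 62!/(10!×52!) = 107518933731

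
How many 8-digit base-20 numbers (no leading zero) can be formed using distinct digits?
First digit: 19 choices (nonzero). Then descending: 19 × 19 × 18 × 17 × 16 × 15 × 14 × 13 = 4825154880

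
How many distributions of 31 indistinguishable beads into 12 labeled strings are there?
C(31+12-1, 12-1) = C(42, 11) = 4280561376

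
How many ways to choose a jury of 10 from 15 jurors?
C(15,10) = 15!/(10!×5!) = 3003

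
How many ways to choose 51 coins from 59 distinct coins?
C(59,51) = 59!/(51!×8!) = 2217471399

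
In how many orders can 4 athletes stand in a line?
4! = 24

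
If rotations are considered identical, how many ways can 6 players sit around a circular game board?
Circular: fix one position, arrange the rest. (6-1)! = 120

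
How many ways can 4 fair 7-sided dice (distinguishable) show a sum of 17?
Coefficient of x^17 in (x + x² + ... + x^7)^4. By inclusion-exclusion on dice exceeding 7: Σ_j (-1)^j C(4,j)·C(17-1-7j, 3) = C(4,0)·C(16,3) - C(4,1)·C(9,3) = 1·560 - 4·84 = 224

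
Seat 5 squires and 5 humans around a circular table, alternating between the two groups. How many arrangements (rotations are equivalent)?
Fix one of the squires: (5-1)! ways for the remaining squires, × 5! ways for the humans = 24 × 120 = 2880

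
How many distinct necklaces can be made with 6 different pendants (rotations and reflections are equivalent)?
(6-1)!/2 = 120/2 = 60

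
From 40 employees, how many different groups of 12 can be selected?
C(40,12) = 40!/(12!×28!) = 5586853480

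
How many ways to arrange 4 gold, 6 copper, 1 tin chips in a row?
11! / (4! × 6! × 1!) = 2310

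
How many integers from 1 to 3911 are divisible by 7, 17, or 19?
⌊3911/7⌋+⌊3911/17⌋+⌊3911/19⌋ - ⌊3911/119⌋-⌊3911/133⌋-⌊3911/323⌋ + ⌊3911/2261⌋ = 558+230+205 - 32-29-12 + 1 = 921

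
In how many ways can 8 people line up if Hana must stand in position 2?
Fix one position: (8-1)! = 5040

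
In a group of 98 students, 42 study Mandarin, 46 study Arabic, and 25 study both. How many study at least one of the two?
|A∪B| = |A| + |B| - |A∩B| = 42 + 46 - 25 = 63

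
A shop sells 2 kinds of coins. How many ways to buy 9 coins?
C(9+2-1, 2-1) = C(10, 1) = 10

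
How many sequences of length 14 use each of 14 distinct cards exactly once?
14! = 87178291200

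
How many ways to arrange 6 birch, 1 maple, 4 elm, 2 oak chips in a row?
13! / (6! × 1! × 4! × 2!) = 180180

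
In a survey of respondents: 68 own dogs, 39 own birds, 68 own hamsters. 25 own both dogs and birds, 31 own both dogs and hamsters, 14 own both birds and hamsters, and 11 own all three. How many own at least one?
|A∪B∪C| = 68+39+68-25-31-14+11 = 116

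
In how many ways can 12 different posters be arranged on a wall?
12! = 479001600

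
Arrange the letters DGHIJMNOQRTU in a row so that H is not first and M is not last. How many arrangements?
By inclusion-exclusion: 12! - 2×(12-1)! + (12-2)! = 479001600 - 79833600 + 3628800 = 402796800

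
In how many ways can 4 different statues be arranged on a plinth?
4! = 24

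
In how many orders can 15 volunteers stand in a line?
15! = 1307674368000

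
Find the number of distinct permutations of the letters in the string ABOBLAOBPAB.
11! / (1! × 3! × 4! × 2! × 1!) = 138600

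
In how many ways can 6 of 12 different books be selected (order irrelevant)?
C(12,6) = 12!/(6!×6!) = 924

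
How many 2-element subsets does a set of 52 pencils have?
C(52,2) = 52!/(2!×50!) = 1326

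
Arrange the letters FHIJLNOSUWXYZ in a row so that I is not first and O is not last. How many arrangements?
By inclusion-exclusion: 13! - 2×(13-1)! + (13-2)! = 6227020800 - 958003200 + 39916800 = 5308934400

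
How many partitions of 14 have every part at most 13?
Let r_j(i) = number of partitions of i into parts ≤ j, for i = 0..14. r_1(i) = 1 for all i; r_j(i) = r_{j-1}(i) + r_j(i-j). Rows j = 2..13: ≤2: 1 1 2 2 3 3 4 4 5 5 6 6 7 7 8; ≤3: 1 1 2 3 4 5 7 8 10 12 14 16 19 21 24; ≤4: 1 1 2 3 5 6 9 11 15 18 23 27 34 39 47; ≤5: 1 1 2 3 5 7 10 13 18 23 30 37 47 57 70; ≤6: 1 1 2 3 5 7 11 14 20 26 35 44 58 71 90; ≤7: 1 1 2 3 5 7 11 15 21 28 38 49 65 82 105; ≤8: 1 1 2 3 5 7 11 15 22 29 40 52 70 89 116; ≤9: 1 1 2 3 5 7 11 15 22 30 41 54 73 94 123; ≤10: 1 1 2 3 5 7 11 15 22 30 42 55 75 97 128; ≤11: 1 1 2 3 5 7 11 15 22 30 42 56 76 99 131; ≤12: 1 1 2 3 5 7 11 15 22 30 42 56 77 100 133; ≤13: 1 1 2 3 5 7 11 15 22 30 42 56 77 101 134. r_13(14) = 134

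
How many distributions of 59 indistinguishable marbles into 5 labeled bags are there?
C(59+5-1, 5-1) = C(63, 4) = 595665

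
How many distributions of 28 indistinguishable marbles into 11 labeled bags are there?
C(28+11-1, 11-1) = C(38, 10) = 472733756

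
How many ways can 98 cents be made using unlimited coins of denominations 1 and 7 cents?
Coefficient of x^98 in 1/(1-x^1) · 1/(1-x^7). Use j coins of 7 for j = 0..⌊98/7⌋ = 14, the rest in 1s: 14 + 1 = 15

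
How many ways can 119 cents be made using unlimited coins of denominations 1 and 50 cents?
Coefficient of x^119 in 1/(1-x^1) · 1/(1-x^50). Use j coins of 50 for j = 0..⌊119/50⌋ = 2, the rest in 1s: 2 + 1 = 3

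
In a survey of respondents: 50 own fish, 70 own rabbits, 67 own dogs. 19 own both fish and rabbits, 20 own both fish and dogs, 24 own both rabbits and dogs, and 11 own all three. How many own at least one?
|A∪B∪C| = 50+70+67-19-20-24+11 = 135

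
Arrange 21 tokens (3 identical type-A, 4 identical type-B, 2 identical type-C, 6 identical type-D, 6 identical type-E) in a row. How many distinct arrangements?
21! / (3! × 4! × 2! × 6! × 6!) = 342205063200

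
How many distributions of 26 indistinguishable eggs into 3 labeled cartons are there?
C(26+3-1, 3-1) = C(28, 2) = 378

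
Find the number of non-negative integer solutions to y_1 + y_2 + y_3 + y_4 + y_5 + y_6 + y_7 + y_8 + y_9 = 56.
C(56+9-1, 9-1) = C(64, 8) = 4426165368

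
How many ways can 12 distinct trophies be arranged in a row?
12! = 479001600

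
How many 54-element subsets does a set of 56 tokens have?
C(56,54) = 56!/(54!×2!) = 1540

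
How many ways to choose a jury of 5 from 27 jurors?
C(27,5) = 27!/(5!×22!) = 80730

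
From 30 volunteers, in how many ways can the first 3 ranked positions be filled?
P(30,3) = 30!/(30-3)! = 24360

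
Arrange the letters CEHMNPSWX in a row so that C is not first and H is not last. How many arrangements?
By inclusion-exclusion: 9! - 2×(9-1)! + (9-2)! = 362880 - 80640 + 5040 = 287280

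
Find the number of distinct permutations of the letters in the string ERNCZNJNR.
9! / (1! × 1! × 3! × 1! × 2! × 1!) = 30240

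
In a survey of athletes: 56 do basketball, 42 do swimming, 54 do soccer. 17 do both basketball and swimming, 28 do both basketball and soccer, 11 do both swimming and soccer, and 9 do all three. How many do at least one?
|A∪B∪C| = 56+42+54-17-28-11+9 = 105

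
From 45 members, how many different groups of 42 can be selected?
C(45,42) = 45!/(42!×3!) = 14190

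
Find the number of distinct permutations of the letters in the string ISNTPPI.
7! / (2! × 1! × 1! × 2! × 1!) = 1260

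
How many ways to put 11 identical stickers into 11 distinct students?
C(11+11-1, 11-1) = C(21, 10) = 352716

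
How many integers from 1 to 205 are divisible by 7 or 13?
⌊205/7⌋ + ⌊205/13⌋ - ⌊205/91⌋ = 29 + 15 - 2 = 42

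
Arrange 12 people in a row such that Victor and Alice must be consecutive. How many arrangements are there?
Treat the 2 as one block: (12-2+1)! × 2! = 39916800 × 2 = 79833600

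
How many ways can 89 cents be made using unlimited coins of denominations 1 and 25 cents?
Coefficient of x^89 in 1/(1-x^1) · 1/(1-x^25). Use j coins of 25 for j = 0..⌊89/25⌋ = 3, the rest in 1s: 3 + 1 = 4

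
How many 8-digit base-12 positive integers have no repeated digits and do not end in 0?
Last digit: 11 nonzero choices. First digit: 10 (nonzero, ≠last). Middle 6: P(10,6) = 151200. Total = 16632000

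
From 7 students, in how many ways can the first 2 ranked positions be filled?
P(7,2) = 7!/(7-2)! = 42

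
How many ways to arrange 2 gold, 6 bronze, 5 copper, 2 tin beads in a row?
15! / (2! × 6! × 5! × 2!) = 3783780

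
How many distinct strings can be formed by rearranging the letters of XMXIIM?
6! / (2! × 2! × 2!) = 90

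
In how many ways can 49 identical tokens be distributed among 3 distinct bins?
C(49+3-1, 3-1) = C(51, 2) = 1275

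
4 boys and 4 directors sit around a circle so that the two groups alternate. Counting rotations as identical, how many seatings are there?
Fix one of the boys: (4-1)! ways for the remaining boys, × 4! ways for the directors = 6 × 24 = 144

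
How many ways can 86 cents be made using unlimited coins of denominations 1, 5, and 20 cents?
Coefficient of x^86 in 1/(1-x^1) · 1/(1-x^5) · 1/(1-x^20). Case on j = number of 20-cent coins (j = 0..4); remainder r = 86 - 20j is made from {1,5} in ⌊r/5⌋+1 ways. r = 86, 66, 46, 26, 6 → 18 + 14 + 10 + 6 + 2 = 50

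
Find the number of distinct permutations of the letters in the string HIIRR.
5! / (2! × 2! × 1!) = 30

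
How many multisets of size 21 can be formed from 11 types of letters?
C(21+11-1, 11-1) = C(31, 10) = 44352165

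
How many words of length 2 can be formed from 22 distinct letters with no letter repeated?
P(22,2) = 22!/(22-2)! = 462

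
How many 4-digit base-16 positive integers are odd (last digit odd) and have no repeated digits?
Last∈{1,3,5,7,9,11,13,15}. Last=0: 0. Last nonzero: 8×14×P(14,2) = 20384. Total = 20384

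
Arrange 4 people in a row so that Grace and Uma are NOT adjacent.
Total - adjacent = 4! - (4-1)!×2 = 24 - 12 = 12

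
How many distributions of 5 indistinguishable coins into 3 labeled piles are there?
C(5+3-1, 3-1) = C(7, 2) = 21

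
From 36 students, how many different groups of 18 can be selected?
C(36,18) = 36!/(18!×18!) = 9075135300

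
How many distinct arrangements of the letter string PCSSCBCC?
8! / (1! × 4! × 1! × 2!) = 840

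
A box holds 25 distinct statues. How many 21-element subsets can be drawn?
C(25,21) = 25!/(21!×4!) = 12650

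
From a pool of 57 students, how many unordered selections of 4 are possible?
C(57,4) = 57!/(4!×53!) = 395010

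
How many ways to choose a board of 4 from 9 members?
C(9,4) = 9!/(4!×5!) = 126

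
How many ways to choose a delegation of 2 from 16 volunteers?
C(16,2) = 16!/(2!×14!) = 120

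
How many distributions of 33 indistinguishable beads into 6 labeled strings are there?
C(33+6-1, 6-1) = C(38, 5) = 501942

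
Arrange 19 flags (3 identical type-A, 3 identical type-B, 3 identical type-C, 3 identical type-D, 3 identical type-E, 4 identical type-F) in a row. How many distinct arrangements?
19! / (3! × 3! × 3! × 3! × 3! × 4!) = 651819168000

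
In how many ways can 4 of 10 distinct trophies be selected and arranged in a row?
P(10,4) = 10!/(10-4)! = 5040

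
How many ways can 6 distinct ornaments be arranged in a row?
6! = 720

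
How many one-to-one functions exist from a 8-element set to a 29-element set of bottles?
P(29,8) = 29!/(29-8)! = 173059286400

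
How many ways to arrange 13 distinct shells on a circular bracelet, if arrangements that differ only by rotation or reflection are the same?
(13-1)!/2 = 479001600/2 = 239500800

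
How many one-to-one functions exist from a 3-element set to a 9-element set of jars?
P(9,3) = 9!/(9-3)! = 504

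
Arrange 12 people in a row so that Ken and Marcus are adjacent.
Treat as block: (12-1)! × 2! = 39916800 × 2 = 79833600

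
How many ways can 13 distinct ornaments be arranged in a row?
13! = 6227020800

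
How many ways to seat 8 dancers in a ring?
Circular: fix one position, arrange the rest. (8-1)! = 5040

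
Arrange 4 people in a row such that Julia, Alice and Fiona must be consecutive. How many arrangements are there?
Treat the 3 as one block: (4-3+1)! × 3! = 2 × 6 = 12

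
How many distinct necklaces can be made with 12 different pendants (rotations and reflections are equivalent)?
(12-1)!/2 = 39916800/2 = 19958400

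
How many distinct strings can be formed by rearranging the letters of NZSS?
4! / (1! × 1! × 2!) = 12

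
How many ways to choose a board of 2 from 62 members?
C(62,2) = 62!/(2!×60!) = 1891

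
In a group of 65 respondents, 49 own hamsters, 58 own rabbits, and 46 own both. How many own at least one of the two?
|A∪B| = |A| + |B| - |A∩B| = 49 + 58 - 46 = 61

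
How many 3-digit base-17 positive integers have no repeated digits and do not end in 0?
Last digit: 16 nonzero choices. First digit: 15 (nonzero, ≠last). Middle 1: P(15,1) = 15. Total = 3600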